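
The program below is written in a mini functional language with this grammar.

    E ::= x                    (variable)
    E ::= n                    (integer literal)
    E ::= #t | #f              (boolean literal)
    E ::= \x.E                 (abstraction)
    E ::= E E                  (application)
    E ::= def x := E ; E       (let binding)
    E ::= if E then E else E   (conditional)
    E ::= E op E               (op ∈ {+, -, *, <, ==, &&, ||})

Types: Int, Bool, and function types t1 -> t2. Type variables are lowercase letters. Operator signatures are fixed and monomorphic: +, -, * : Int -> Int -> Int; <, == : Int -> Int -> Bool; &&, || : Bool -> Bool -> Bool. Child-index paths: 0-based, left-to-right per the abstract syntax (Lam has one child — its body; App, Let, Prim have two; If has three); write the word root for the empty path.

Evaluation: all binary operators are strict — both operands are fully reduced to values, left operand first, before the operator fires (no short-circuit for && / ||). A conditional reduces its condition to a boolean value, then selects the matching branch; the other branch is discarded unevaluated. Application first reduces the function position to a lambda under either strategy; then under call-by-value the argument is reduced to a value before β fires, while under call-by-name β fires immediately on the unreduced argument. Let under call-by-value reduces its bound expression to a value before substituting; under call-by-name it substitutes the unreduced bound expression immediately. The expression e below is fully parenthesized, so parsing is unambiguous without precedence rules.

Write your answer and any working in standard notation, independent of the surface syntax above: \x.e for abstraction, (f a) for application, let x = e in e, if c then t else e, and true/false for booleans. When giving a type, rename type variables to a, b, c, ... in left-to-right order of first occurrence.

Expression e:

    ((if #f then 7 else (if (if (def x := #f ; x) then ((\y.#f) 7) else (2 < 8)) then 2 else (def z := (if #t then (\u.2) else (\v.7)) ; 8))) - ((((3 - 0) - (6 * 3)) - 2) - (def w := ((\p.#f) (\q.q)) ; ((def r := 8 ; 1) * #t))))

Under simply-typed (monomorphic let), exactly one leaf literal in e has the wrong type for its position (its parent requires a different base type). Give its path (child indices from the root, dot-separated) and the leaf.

Answer: 1.1.1.1 : true

Working:
  unify Bool ~ Bool
let x : Bool
x : Bool
  unify Bool ~ Bool
\y._ : a -> Bool
  unify a -> Bool ~ Int -> b
  unify a ~ Int
  unify Bool ~ b
_ _ : Bool
  unify Int ~ Int
  unify Int ~ Int
  unify Bool ~ Bool
  unify Bool ~ Bool
  unify Bool ~ Bool
\u._ : c -> Int
\v._ : d -> Int
  unify c -> Int ~ d -> Int
  unify c ~ d
  unify Int ~ Int
let z : d -> Int
  unify Int ~ Int
  unify Int ~ Int
  unify Int ~ Int
  unify Int ~ Int
  unify Int ~ Int
  unify Int ~ Int
  unify Int ~ Int
  unify Int ~ Int
  unify Int ~ Int
  unify Int ~ Int
  unify Int ~ Int
  unify Int ~ Int
\p._ : e -> Bool
q : f
\q._ : f -> f
  unify e -> Bool ~ (f -> f) -> g
  unify e ~ f -> f
  unify Bool ~ g
_ _ : Bool
let w : Bool
let r : Int
  unify Int ~ Int
  unify Bool ~ Int
  FAIL: mismatch Bool ~ Int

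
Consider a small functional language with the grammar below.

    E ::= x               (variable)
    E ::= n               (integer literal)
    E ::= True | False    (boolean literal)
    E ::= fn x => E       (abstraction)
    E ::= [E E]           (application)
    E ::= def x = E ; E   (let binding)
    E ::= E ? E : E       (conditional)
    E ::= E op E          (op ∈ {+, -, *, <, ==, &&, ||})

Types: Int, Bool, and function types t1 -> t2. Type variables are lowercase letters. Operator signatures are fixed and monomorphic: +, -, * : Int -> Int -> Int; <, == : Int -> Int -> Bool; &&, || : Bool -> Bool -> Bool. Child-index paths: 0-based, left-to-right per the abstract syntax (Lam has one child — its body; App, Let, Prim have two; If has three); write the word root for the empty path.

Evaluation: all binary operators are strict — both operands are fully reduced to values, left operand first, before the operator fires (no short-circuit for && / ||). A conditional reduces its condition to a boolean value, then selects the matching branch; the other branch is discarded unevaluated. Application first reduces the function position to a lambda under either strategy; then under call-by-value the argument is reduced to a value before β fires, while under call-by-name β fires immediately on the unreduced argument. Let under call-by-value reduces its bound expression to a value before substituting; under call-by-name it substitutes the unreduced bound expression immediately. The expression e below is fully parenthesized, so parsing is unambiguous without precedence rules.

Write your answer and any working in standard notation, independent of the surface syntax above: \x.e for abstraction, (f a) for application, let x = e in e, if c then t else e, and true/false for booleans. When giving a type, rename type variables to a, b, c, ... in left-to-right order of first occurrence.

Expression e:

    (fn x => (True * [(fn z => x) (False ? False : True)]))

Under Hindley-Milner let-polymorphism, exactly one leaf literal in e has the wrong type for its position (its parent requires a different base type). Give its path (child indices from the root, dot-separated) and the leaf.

Working:
  unify Bool ~ Int
  FAIL: mismatch Bool ~ Int

Answer: 0.0 : true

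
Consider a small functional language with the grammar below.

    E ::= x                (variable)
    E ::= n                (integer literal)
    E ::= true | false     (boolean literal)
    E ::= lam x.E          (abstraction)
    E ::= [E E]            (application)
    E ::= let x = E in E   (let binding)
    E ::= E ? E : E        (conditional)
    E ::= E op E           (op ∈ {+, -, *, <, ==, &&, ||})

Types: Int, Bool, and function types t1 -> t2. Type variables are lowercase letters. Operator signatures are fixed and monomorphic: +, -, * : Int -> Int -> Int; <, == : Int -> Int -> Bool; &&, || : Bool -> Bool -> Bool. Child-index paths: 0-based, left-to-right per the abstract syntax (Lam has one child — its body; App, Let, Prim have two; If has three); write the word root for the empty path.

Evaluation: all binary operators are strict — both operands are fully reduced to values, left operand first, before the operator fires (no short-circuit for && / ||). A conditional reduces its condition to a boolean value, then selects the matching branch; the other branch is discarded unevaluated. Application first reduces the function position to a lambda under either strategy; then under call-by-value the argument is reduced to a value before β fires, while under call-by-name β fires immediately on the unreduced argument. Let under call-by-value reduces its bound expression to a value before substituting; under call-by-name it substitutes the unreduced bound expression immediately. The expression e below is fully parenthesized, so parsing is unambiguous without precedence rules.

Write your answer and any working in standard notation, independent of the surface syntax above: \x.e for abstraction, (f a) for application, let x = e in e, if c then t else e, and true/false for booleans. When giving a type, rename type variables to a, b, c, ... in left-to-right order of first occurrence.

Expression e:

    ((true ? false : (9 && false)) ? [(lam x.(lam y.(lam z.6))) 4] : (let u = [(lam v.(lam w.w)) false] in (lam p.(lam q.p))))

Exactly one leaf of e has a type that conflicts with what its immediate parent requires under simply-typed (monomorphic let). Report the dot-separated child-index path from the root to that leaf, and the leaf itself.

Answer: 0.2.0 : 9

Trace:
  unify Bool ~ Bool
  unify Int ~ Bool
  FAIL: mismatch Int ~ Bool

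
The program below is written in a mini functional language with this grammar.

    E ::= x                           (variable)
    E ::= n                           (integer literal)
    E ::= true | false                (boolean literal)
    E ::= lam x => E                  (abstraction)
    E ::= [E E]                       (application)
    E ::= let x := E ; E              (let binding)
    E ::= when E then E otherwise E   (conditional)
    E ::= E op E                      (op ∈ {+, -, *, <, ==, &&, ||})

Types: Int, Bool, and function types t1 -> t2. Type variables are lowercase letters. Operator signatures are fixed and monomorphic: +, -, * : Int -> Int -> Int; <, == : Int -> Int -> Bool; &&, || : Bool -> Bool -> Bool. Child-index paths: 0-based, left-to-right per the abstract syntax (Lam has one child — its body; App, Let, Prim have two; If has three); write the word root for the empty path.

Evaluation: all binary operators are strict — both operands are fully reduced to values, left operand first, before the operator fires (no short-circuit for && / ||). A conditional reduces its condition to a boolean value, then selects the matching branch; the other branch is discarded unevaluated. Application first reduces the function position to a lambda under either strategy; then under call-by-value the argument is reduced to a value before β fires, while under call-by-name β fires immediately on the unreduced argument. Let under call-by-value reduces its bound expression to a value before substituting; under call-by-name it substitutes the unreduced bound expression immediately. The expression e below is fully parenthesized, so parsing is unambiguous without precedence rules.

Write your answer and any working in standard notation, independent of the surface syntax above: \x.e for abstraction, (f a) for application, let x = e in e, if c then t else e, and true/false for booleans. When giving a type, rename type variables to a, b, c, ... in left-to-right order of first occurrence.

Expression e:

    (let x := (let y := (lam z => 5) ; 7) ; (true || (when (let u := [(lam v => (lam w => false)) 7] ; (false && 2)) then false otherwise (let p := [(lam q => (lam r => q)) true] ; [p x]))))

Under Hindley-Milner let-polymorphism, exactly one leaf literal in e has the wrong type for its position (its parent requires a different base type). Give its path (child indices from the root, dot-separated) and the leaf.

Answer: 1.1.0.1.1 : 2

Trace:
\z._ : a -> Int
let y : forall. a -> Int
let x : Int
  unify Bool ~ Bool
\w._ : c -> Bool
\v._ : b -> c -> Bool
  unify b -> c -> Bool ~ Int -> d
  unify b ~ Int
  unify c -> Bool ~ d
_ _ : c -> Bool
let u : forall. c -> Bool
  unify Bool ~ Bool
  unify Int ~ Bool
  FAIL: mismatch Int ~ Bool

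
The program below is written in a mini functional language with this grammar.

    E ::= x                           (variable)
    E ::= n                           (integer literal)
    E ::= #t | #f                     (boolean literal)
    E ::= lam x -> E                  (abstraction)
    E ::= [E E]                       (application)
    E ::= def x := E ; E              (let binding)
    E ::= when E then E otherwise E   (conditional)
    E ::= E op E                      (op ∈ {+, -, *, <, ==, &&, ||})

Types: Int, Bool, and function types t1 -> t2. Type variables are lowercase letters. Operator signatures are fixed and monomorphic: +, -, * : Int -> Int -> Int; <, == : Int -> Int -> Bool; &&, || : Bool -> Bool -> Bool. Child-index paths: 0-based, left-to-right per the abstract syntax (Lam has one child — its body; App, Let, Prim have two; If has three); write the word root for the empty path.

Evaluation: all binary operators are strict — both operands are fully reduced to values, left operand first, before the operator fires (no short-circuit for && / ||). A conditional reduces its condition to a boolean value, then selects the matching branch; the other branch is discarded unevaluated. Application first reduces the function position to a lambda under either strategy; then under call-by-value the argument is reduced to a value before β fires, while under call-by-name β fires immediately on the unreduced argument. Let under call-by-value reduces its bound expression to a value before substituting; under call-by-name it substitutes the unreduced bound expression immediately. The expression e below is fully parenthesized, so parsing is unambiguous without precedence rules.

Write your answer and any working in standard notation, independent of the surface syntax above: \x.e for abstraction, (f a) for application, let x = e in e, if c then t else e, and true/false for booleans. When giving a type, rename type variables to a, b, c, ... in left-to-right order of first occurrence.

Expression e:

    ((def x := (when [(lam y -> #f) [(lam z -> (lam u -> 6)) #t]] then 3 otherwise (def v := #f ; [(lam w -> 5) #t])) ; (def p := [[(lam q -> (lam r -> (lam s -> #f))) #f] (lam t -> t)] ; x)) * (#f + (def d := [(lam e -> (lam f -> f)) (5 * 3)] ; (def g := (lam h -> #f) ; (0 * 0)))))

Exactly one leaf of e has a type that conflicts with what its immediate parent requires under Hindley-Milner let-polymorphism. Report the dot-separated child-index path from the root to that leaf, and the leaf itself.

Trace:
\y._ : a -> Bool
\u._ : c -> Int
\z._ : b -> c -> Int
  unify b -> c -> Int ~ Bool -> d
  unify b ~ Bool
  unify c -> Int ~ d
_ _ : c -> Int
  unify a -> Bool ~ (c -> Int) -> e
  unify a ~ c -> Int
  unify Bool ~ e
_ _ : Bool
  unify Bool ~ Bool
let v : Bool
\w._ : f -> Int
  unify f -> Int ~ Bool -> g
  unify f ~ Bool
  unify Int ~ g
_ _ : Int
  unify Int ~ Int
let x : Int
\s._ : j -> Bool
\r._ : i -> j -> Bool
\q._ : h -> i -> j -> Bool
  unify h -> i -> j -> Bool ~ Bool -> k
  unify h ~ Bool
  unify i -> j -> Bool ~ k
_ _ : i -> j -> Bool
t : l
\t._ : l -> l
  unify i -> j -> Bool ~ (l -> l) -> m
  unify i ~ l -> l
  unify j -> Bool ~ m
_ _ : j -> Bool
let p : forall. j -> Bool
x : Int
  unify Int ~ Int
  unify Bool ~ Int
  FAIL: mismatch Bool ~ Int

Answer: 1.0 : false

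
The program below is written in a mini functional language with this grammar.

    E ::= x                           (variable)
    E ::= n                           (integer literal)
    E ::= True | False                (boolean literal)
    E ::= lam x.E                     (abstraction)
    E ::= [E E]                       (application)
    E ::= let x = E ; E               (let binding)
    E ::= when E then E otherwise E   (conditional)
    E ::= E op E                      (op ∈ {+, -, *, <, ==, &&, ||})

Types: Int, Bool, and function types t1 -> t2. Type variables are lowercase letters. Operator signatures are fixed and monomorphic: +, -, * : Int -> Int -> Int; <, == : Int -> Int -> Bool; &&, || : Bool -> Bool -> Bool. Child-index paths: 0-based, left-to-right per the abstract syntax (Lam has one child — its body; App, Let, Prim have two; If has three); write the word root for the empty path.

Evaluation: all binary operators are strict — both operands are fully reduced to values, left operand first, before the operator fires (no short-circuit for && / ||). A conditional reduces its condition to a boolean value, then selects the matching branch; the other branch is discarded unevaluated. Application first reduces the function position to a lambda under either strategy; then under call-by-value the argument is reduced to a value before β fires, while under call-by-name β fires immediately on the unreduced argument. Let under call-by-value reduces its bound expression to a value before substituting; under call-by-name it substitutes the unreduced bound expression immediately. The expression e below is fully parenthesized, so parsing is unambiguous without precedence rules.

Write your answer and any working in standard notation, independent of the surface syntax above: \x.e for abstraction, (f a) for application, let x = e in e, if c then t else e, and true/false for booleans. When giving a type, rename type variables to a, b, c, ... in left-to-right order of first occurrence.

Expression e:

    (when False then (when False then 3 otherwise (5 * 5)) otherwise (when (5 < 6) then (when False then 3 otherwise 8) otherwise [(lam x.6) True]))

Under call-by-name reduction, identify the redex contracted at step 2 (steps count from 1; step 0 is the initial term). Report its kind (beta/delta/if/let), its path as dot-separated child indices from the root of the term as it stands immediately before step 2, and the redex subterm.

Answer: delta at 0 : (5 < 6)

Trace:
step 0: (if false then (if false then 3 else (5 * 5)) else (if (5 < 6) then (if false then 3 else 8) else ((\x.6) true)))
step 1: [if@root] (if (5 < 6) then (if false then 3 else 8) else ((\x.6) true))
step 2: [delta@0] (if true then (if false then 3 else 8) else ((\x.6) true))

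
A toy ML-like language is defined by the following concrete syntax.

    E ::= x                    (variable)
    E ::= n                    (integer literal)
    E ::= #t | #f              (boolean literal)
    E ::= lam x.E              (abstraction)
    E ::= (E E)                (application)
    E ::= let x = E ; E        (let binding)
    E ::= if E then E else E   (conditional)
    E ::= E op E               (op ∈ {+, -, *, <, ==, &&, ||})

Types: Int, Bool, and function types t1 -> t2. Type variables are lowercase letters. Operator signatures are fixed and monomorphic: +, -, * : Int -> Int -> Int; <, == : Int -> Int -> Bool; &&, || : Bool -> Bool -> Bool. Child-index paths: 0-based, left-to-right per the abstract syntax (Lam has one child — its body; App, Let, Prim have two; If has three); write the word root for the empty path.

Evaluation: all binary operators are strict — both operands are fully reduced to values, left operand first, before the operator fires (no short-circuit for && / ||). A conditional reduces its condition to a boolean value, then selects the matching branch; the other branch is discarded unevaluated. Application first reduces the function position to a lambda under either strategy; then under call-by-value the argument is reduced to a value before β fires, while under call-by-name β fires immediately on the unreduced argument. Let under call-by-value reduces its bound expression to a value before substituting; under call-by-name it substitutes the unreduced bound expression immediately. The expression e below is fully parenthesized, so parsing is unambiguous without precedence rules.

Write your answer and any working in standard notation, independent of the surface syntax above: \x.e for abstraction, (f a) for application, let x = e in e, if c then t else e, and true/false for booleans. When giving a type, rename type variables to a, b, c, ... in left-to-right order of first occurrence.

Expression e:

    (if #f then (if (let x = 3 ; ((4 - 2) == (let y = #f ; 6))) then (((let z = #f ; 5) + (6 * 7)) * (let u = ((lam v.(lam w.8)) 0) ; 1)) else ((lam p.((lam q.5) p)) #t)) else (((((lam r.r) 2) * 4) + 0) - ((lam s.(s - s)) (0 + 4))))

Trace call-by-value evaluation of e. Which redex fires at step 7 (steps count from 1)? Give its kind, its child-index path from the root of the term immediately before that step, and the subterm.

Answer: delta at 1 : (4 - 4)

Derivation:
step 0: (if false then (if (let x = 3 in ((4 - 2) == (let y = false in 6))) then (((let z = false in 5) + (6 * 7)) * (let u = ((\v.(\w.8)) 0) in 1)) else ((\p.((\q.5) p)) true)) else (((((\r.r) 2) * 4) + 0) - ((\s.(s - s)) (0 + 4))))
step 1: [if@root] (((((\r.r) 2) * 4) + 0) - ((\s.(s - s)) (0 + 4)))
step 2: [beta@0.0.0] (((2 * 4) + 0) - ((\s.(s - s)) (0 + 4)))
step 3: [delta@0.0] ((8 + 0) - ((\s.(s - s)) (0 + 4)))
step 4: [delta@0] (8 - ((\s.(s - s)) (0 + 4)))
step 5: [delta@1.1] (8 - ((\s.(s - s)) 4))
step 6: [beta@1] (8 - (4 - 4))
step 7: [delta@1] (8 - 0)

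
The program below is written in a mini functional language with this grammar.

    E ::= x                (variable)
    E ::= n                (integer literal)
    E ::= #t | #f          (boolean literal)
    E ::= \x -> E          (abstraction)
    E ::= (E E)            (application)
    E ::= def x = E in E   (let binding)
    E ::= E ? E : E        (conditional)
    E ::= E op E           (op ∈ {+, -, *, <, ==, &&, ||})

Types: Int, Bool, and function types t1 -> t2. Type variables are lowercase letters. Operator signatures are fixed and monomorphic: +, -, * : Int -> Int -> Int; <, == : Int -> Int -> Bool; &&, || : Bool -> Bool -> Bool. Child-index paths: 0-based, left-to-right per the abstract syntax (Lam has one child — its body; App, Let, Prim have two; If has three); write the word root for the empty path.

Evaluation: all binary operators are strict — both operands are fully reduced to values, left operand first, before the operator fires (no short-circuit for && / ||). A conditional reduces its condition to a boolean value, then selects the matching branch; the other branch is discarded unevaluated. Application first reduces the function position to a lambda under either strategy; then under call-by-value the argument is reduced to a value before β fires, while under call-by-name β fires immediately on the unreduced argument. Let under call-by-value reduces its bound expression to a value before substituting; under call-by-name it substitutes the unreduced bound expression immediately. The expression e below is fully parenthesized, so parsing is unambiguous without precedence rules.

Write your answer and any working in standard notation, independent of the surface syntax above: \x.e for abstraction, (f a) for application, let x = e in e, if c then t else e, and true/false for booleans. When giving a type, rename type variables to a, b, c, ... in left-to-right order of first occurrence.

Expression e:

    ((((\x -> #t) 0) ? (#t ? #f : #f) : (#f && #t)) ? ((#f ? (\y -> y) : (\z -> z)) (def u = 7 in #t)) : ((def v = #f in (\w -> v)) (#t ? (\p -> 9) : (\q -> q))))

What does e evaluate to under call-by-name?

Derivation:
step 0: (if (if ((\x.true) 0) then (if true then false else false) else (false && true)) then ((if false then (\y.y) else (\z.z)) (let u = 7 in true)) else ((let v = false in (\w.v)) (if true then (\p.9) else (\q.q))))
step 1: [beta@0.0] (if (if true then (if true then false else false) else (false && true)) then ((if false then (\y.y) else (\z.z)) (let u = 7 in true)) else ((let v = false in (\w.v)) (if true then (\p.9) else (\q.q))))
step 2: [if@0] (if (if true then false else false) then ((if false then (\y.y) else (\z.z)) (let u = 7 in true)) else ((let v = false in (\w.v)) (if true then (\p.9) else (\q.q))))
step 3: [if@0] (if false then ((if false then (\y.y) else (\z.z)) (let u = 7 in true)) else ((let v = false in (\w.v)) (if true then (\p.9) else (\q.q))))
step 4: [if@root] ((let v = false in (\w.v)) (if true then (\p.9) else (\q.q)))
step 5: [let@0] ((\w.false) (if true then (\p.9) else (\q.q)))
step 6: [beta@root] false

Answer: false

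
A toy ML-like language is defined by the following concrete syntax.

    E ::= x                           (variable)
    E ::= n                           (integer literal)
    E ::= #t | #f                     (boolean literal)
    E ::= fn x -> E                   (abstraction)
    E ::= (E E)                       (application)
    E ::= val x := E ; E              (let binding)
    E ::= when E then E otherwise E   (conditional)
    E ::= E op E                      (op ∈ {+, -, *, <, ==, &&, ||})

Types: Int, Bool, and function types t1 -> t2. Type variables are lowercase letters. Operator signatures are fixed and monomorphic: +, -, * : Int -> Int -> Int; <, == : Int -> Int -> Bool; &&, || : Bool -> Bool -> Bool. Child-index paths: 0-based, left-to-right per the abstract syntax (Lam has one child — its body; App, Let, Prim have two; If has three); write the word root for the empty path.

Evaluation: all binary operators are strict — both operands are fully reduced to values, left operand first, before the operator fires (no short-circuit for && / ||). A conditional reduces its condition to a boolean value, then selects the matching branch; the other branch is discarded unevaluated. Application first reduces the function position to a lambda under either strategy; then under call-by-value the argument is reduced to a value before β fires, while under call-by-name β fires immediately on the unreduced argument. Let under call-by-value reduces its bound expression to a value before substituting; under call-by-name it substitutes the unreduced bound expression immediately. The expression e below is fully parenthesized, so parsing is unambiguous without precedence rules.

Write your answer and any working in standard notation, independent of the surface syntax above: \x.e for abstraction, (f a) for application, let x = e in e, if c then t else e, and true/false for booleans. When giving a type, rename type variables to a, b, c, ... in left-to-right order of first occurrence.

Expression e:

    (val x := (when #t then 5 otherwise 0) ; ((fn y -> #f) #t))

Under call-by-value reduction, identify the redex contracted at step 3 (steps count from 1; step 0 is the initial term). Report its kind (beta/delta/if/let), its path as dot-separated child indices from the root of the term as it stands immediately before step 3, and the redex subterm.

Trace:
step 0: (let x = (if true then 5 else 0) in ((\y.false) true))
step 1: [if@0] (let x = 5 in ((\y.false) true))
step 2: [let@root] ((\y.false) true)
step 3: [beta@root] false

Answer: beta at root : ((\y.false) true)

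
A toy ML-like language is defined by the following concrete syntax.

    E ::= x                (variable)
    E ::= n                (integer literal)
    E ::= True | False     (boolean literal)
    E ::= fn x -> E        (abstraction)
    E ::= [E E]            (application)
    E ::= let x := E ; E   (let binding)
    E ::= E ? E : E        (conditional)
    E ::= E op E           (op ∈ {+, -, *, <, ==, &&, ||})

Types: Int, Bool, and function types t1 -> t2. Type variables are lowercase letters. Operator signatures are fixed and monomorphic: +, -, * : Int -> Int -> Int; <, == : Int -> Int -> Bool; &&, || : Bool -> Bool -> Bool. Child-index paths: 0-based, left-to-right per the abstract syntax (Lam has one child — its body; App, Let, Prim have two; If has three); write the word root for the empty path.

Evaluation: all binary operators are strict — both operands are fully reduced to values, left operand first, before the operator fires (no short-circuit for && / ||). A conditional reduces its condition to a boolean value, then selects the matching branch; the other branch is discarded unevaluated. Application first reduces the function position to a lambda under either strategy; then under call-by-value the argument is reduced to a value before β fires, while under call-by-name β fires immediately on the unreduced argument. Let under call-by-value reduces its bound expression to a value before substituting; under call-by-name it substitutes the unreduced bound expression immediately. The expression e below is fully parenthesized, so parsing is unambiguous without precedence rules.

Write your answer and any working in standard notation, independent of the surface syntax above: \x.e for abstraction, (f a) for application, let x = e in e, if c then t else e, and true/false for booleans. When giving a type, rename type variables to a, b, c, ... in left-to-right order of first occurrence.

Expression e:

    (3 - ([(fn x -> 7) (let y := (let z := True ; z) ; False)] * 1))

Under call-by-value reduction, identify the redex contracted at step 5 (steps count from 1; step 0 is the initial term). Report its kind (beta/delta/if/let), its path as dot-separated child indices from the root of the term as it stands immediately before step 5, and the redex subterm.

Derivation:
step 0: (3 - (((\x.7) (let y = (let z = true in z) in false)) * 1))
step 1: [let@1.0.1.0] (3 - (((\x.7) (let y = true in false)) * 1))
step 2: [let@1.0.1] (3 - (((\x.7) false) * 1))
step 3: [beta@1.0] (3 - (7 * 1))
step 4: [delta@1] (3 - 7)
step 5: [delta@root] -4

Answer: delta at root : (3 - 7)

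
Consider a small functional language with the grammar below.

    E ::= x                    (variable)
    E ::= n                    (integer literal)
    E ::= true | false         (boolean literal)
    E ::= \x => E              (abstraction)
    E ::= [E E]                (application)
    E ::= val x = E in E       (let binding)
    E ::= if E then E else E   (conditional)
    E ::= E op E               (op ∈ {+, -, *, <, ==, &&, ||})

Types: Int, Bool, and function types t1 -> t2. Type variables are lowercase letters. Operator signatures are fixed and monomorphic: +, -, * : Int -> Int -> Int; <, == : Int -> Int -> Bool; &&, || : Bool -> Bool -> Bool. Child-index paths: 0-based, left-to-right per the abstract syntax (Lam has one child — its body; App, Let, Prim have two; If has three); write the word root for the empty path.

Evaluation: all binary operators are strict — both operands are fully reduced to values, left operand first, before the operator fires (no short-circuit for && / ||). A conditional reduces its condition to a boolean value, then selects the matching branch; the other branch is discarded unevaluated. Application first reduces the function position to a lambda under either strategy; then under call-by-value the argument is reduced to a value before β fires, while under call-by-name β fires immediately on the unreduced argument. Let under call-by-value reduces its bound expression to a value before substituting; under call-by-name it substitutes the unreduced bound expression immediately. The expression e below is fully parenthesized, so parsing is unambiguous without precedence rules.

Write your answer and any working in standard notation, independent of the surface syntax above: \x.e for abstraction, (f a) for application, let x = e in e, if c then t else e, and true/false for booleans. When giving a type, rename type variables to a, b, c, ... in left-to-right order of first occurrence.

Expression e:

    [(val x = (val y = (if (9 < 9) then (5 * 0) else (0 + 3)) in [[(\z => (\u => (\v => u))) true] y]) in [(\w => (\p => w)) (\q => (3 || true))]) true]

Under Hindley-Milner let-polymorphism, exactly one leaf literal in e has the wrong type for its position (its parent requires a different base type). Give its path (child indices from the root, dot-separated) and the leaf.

Derivation:
  unify Int ~ Int
  unify Int ~ Int
  unify Bool ~ Bool
  unify Int ~ Int
  unify Int ~ Int
  unify Int ~ Int
  unify Int ~ Int
  unify Int ~ Int
let y : Int
u : b
\v._ : c -> b
\u._ : b -> c -> b
\z._ : a -> b -> c -> b
  unify a -> b -> c -> b ~ Bool -> d
  unify a ~ Bool
  unify b -> c -> b ~ d
_ _ : b -> c -> b
y : Int
  unify b -> c -> b ~ Int -> e
  unify b ~ Int
  unify c -> Int ~ e
_ _ : c -> Int
let x : forall. c -> Int
w : f
\p._ : g -> f
\w._ : f -> g -> f
  unify Int ~ Bool
  FAIL: mismatch Int ~ Bool

Answer: 0.1.1.0.0 : 3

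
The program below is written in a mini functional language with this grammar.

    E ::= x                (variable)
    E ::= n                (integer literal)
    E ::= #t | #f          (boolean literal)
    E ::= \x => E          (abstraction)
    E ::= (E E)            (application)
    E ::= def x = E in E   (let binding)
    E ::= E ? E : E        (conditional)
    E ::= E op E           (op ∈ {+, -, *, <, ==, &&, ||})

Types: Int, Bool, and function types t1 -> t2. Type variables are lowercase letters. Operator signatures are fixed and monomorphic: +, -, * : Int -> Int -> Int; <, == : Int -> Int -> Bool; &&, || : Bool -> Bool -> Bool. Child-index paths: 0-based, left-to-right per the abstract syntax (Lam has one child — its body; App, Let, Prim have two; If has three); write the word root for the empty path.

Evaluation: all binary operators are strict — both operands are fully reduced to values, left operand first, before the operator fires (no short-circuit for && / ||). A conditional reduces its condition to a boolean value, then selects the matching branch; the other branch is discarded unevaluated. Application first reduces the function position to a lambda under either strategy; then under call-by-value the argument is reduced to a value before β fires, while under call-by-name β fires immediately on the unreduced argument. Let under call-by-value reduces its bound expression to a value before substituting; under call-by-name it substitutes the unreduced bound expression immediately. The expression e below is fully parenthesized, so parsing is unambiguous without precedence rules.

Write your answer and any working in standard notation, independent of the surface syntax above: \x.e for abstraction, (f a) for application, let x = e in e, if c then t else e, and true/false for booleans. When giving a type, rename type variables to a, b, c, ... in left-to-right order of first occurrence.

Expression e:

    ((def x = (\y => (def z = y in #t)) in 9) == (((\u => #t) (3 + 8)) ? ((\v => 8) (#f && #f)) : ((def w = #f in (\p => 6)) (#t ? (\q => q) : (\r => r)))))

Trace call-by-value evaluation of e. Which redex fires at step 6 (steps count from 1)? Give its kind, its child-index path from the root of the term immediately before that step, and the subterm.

Derivation:
step 0: ((let x = (\y.(let z = y in true)) in 9) == (if ((\u.true) (3 + 8)) then ((\v.8) (false && false)) else ((let w = false in (\p.6)) (if true then (\q.q) else (\r.r)))))
step 1: [let@0] (9 == (if ((\u.true) (3 + 8)) then ((\v.8) (false && false)) else ((let w = false in (\p.6)) (if true then (\q.q) else (\r.r)))))
step 2: [delta@1.0.1] (9 == (if ((\u.true) 11) then ((\v.8) (false && false)) else ((let w = false in (\p.6)) (if true then (\q.q) else (\r.r)))))
step 3: [beta@1.0] (9 == (if true then ((\v.8) (false && false)) else ((let w = false in (\p.6)) (if true then (\q.q) else (\r.r)))))
step 4: [if@1] (9 == ((\v.8) (false && false)))
step 5: [delta@1.1] (9 == ((\v.8) false))
step 6: [beta@1] (9 == 8)

Answer: beta at 1 : ((\v.8) false)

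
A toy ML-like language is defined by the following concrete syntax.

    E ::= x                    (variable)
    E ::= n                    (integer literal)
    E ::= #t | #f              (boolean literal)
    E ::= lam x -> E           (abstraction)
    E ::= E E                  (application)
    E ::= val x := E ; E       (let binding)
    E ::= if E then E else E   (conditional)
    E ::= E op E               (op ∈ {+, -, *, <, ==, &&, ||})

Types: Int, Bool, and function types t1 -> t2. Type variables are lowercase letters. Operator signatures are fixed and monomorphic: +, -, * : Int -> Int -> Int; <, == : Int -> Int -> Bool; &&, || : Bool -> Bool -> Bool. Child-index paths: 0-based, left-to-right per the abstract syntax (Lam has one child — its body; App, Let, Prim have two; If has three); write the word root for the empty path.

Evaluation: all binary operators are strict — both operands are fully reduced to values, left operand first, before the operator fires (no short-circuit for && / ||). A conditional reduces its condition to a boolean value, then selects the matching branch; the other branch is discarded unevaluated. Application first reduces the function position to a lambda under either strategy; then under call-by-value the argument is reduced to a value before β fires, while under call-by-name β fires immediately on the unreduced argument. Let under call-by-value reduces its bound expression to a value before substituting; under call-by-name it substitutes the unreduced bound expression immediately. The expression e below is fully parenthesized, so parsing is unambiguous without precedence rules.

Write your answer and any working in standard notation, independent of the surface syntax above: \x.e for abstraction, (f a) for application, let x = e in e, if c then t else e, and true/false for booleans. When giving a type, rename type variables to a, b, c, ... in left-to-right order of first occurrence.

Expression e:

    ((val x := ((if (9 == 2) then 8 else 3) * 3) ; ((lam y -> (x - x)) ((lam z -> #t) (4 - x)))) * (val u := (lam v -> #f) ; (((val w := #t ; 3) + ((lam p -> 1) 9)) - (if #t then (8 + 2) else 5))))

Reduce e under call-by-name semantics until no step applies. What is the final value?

Answer: 0

Working:
step 0: ((let x = ((if (9 == 2) then 8 else 3) * 3) in ((\y.(x - x)) ((\z.true) (4 - x)))) * (let u = (\v.false) in (((let w = true in 3) + ((\p.1) 9)) - (if true then (8 + 2) else 5))))
step 1: [let@0] (((\y.(((if (9 == 2) then 8 else 3) * 3) - ((if (9 == 2) then 8 else 3) * 3))) ((\z.true) (4 - ((if (9 == 2) then 8 else 3) * 3)))) * (let u = (\v.false) in (((let w = true in 3) + ((\p.1) 9)) - (if true then (8 + 2) else 5))))
step 2: [beta@0] ((((if (9 == 2) then 8 else 3) * 3) - ((if (9 == 2) then 8 else 3) * 3)) * (let u = (\v.false) in (((let w = true in 3) + ((\p.1) 9)) - (if true then (8 + 2) else 5))))
step 3: [delta@0.0.0.0] ((((if false then 8 else 3) * 3) - ((if (9 == 2) then 8 else 3) * 3)) * (let u = (\v.false) in (((let w = true in 3) + ((\p.1) 9)) - (if true then (8 + 2) else 5))))
step 4: [if@0.0.0] (((3 * 3) - ((if (9 == 2) then 8 else 3) * 3)) * (let u = (\v.false) in (((let w = true in 3) + ((\p.1) 9)) - (if true then (8 + 2) else 5))))
step 5: [delta@0.0] ((9 - ((if (9 == 2) then 8 else 3) * 3)) * (let u = (\v.false) in (((let w = true in 3) + ((\p.1) 9)) - (if true then (8 + 2) else 5))))
step 6: [delta@0.1.0.0] ((9 - ((if false then 8 else 3) * 3)) * (let u = (\v.false) in (((let w = true in 3) + ((\p.1) 9)) - (if true then (8 + 2) else 5))))
step 7: [if@0.1.0] ((9 - (3 * 3)) * (let u = (\v.false) in (((let w = true in 3) + ((\p.1) 9)) - (if true then (8 + 2) else 5))))
step 8: [delta@0.1] ((9 - 9) * (let u = (\v.false) in (((let w = true in 3) + ((\p.1) 9)) - (if true then (8 + 2) else 5))))
step 9: [delta@0] (0 * (let u = (\v.false) in (((let w = true in 3) + ((\p.1) 9)) - (if true then (8 + 2) else 5))))
step 10: [let@1] (0 * (((let w = true in 3) + ((\p.1) 9)) - (if true then (8 + 2) else 5)))
step 11: [let@1.0.0] (0 * ((3 + ((\p.1) 9)) - (if true then (8 + 2) else 5)))
step 12: [beta@1.0.1] (0 * ((3 + 1) - (if true then (8 + 2) else 5)))
step 13: [delta@1.0] (0 * (4 - (if true then (8 + 2) else 5)))
step 14: [if@1.1] (0 * (4 - (8 + 2)))
step 15: [delta@1.1] (0 * (4 - 10))
step 16: [delta@1] (0 * -6)
step 17: [delta@root] 0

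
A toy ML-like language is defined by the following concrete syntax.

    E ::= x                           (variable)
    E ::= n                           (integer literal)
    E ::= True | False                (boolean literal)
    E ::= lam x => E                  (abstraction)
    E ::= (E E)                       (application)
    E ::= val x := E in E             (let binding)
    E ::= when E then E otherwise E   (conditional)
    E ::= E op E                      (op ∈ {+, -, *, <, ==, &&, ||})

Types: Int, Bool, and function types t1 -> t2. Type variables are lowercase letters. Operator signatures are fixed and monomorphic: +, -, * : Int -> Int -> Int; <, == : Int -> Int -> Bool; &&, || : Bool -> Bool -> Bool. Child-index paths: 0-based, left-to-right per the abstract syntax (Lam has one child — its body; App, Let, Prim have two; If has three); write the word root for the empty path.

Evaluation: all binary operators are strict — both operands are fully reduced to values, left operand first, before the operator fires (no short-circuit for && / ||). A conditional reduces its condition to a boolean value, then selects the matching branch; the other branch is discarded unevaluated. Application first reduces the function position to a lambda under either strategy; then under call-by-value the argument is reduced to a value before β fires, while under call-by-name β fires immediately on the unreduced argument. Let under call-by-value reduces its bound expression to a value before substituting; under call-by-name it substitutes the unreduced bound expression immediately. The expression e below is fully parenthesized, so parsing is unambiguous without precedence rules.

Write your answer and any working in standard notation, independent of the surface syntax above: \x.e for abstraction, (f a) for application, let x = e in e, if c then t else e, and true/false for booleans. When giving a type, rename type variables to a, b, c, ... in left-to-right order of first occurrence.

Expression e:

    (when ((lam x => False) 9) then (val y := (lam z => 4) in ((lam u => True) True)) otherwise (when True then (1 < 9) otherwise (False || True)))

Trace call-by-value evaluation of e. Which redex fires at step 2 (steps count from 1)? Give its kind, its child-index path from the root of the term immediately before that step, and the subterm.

Answer: if at root : (if false then (let y = (\z.4) in ((\u.true) true)) else (if true then (1 < 9) else (false || true)))

Working:
step 0: (if ((\x.false) 9) then (let y = (\z.4) in ((\u.true) true)) else (if true then (1 < 9) else (false || true)))
step 1: [beta@0] (if false then (let y = (\z.4) in ((\u.true) true)) else (if true then (1 < 9) else (false || true)))
step 2: [if@root] (if true then (1 < 9) else (false || true))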